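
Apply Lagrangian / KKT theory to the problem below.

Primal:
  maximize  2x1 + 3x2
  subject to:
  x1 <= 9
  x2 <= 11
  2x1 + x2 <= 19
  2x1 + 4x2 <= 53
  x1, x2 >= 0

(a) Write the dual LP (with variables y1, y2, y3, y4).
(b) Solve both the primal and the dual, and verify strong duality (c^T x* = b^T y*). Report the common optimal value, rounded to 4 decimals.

The standard primal-dual pair for 'max c^T x s.t. A x <= b, x >= 0' is:
  Dual:  min b^T y  s.t.  A^T y >= c,  y >= 0.

So the dual LP is:
  minimize  9y1 + 11y2 + 19y3 + 53y4
  subject to:
    y1 + 2y3 + 2y4 >= 2
    y2 + y3 + 4y4 >= 3
    y1, y2, y3, y4 >= 0

Solving the primal: x* = (4, 11).
  primal value c^T x* = 41.
Solving the dual: y* = (0, 2, 1, 0).
  dual value b^T y* = 41.
Strong duality: c^T x* = b^T y*. Confirmed.

41


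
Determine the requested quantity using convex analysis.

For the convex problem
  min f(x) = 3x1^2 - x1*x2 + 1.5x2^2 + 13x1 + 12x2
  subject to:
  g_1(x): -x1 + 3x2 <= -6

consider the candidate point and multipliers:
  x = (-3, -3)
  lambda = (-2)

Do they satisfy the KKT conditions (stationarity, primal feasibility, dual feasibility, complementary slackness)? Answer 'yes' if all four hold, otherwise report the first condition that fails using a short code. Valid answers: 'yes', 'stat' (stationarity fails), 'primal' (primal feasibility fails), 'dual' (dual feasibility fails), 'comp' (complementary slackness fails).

Gradient of f: grad f(x) = Q x + c = (-2, 6)
Constraint values g_i(x) = a_i^T x - b_i:
  g_1((-3, -3)) = 0
Stationarity residual: grad f(x) + sum_i lambda_i a_i = (0, 0)
  -> stationarity OK
Primal feasibility (all g_i <= 0): OK
Dual feasibility (all lambda_i >= 0): FAILS
Complementary slackness (lambda_i * g_i(x) = 0 for all i): OK

Verdict: the first failing condition is dual_feasibility -> dual.

dual


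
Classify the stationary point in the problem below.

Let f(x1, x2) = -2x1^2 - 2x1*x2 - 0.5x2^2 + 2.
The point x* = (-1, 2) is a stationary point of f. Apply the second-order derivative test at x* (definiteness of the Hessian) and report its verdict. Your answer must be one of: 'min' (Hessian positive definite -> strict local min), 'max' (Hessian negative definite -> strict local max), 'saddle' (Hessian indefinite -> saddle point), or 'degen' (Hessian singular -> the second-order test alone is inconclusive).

Compute the Hessian H = grad^2 f:
  H = [[-4, -2], [-2, -1]]
Verify stationarity: grad f(x*) = H x* + g = (0, 0).
Eigenvalues of H: -5, 0.
H has a zero eigenvalue (singular; negative semidefinite but not definite), so H is neither positive definite, negative definite, nor indefinite. The second-order test alone is inconclusive -> degen.
(Indeed, f is constant along the null direction of H through x*, so x* is not a strict local extremum.)

degen


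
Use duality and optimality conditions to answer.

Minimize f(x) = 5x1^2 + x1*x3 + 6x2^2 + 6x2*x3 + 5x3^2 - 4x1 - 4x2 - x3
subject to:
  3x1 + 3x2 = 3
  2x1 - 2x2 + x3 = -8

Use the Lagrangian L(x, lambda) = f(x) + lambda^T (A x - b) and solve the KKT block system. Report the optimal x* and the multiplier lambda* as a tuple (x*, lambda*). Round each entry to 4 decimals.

Form the Lagrangian:
  L(x, lambda) = (1/2) x^T Q x + c^T x + lambda^T (A x - b)
Stationarity (grad_x L = 0): Q x + c + A^T lambda = 0.
Primal feasibility: A x = b.

This gives the KKT block system:
  [ Q   A^T ] [ x     ]   [-c ]
  [ A    0  ] [ lambda ] = [ b ]

Solving the linear system:
  x*      = (-1.0721, 2.0721, -1.7117)
  lambda* = (0.973, 6.7568)
  f(x*)   = 24.4234

x* = (-1.0721, 2.0721, -1.7117), lambda* = (0.973, 6.7568)


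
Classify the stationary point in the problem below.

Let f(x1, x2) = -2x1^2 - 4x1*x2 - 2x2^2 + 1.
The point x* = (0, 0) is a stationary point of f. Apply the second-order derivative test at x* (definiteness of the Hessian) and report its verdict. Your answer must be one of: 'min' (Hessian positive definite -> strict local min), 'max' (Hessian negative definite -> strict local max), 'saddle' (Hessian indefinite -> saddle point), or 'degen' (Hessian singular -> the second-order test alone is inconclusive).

Compute the Hessian H = grad^2 f:
  H = [[-4, -4], [-4, -4]]
Verify stationarity: grad f(x*) = H x* + g = (0, 0).
Eigenvalues of H: -8, 0.
H has a zero eigenvalue (singular; negative semidefinite but not definite), so H is neither positive definite, negative definite, nor indefinite. The second-order test alone is inconclusive -> degen.
(Indeed, f is constant along the null direction of H through x*, so x* is not a strict local extremum.)

degen


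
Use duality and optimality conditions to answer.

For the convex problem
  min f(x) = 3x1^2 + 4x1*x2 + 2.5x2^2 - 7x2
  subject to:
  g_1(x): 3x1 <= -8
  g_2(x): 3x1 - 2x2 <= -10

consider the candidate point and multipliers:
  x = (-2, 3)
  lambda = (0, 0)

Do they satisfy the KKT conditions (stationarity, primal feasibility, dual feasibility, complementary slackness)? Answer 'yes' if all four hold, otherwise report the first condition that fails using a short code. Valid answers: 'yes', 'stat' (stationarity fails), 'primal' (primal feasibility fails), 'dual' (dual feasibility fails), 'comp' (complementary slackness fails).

Gradient of f: grad f(x) = Q x + c = (0, 0)
Constraint values g_i(x) = a_i^T x - b_i:
  g_1((-2, 3)) = 2
  g_2((-2, 3)) = -2
Stationarity residual: grad f(x) + sum_i lambda_i a_i = (0, 0)
  -> stationarity OK
Primal feasibility (all g_i <= 0): FAILS
Dual feasibility (all lambda_i >= 0): OK
Complementary slackness (lambda_i * g_i(x) = 0 for all i): OK

Verdict: the first failing condition is primal_feasibility -> primal.

primal


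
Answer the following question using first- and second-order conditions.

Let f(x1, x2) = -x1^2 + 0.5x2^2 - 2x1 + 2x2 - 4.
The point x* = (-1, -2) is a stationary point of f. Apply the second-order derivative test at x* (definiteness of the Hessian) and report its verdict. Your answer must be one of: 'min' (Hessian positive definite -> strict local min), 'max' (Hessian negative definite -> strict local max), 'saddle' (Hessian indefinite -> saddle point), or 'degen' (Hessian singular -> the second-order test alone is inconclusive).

Compute the Hessian H = grad^2 f:
  H = [[-2, 0], [0, 1]]
Verify stationarity: grad f(x*) = H x* + g = (0, 0).
Eigenvalues of H: -2, 1.
Eigenvalues have mixed signs, so H is indefinite -> x* is a saddle point.

saddle


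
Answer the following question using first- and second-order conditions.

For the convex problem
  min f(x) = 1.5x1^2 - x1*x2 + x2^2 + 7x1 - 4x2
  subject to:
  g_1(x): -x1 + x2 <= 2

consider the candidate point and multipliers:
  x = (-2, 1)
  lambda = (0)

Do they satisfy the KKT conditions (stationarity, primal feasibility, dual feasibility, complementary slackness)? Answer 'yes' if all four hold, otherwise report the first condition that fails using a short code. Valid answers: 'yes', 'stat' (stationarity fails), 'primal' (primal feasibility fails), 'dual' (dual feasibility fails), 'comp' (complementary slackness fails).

Gradient of f: grad f(x) = Q x + c = (0, 0)
Constraint values g_i(x) = a_i^T x - b_i:
  g_1((-2, 1)) = 1
Stationarity residual: grad f(x) + sum_i lambda_i a_i = (0, 0)
  -> stationarity OK
Primal feasibility (all g_i <= 0): FAILS
Dual feasibility (all lambda_i >= 0): OK
Complementary slackness (lambda_i * g_i(x) = 0 for all i): OK

Verdict: the first failing condition is primal_feasibility -> primal.

primal


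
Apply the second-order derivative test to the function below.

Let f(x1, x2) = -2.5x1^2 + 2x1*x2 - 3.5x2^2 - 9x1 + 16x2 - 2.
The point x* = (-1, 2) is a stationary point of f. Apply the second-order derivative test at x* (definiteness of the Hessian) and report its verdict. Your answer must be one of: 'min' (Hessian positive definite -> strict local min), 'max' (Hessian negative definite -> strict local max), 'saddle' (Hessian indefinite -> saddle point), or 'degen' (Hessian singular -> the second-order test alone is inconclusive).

Compute the Hessian H = grad^2 f:
  H = [[-5, 2], [2, -7]]
Verify stationarity: grad f(x*) = H x* + g = (0, 0).
Eigenvalues of H: -8.2361, -3.7639.
Both eigenvalues < 0, so H is negative definite -> x* is a strict local max.

max


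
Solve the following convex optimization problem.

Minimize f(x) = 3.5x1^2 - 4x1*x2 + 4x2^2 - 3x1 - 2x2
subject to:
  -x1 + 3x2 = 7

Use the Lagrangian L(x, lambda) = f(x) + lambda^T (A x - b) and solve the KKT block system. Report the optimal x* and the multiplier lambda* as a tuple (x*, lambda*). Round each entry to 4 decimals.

Form the Lagrangian:
  L(x, lambda) = (1/2) x^T Q x + c^T x + lambda^T (A x - b)
Stationarity (grad_x L = 0): Q x + c + A^T lambda = 0.
Primal feasibility: A x = b.

This gives the KKT block system:
  [ Q   A^T ] [ x     ]   [-c ]
  [ A    0  ] [ lambda ] = [ b ]

Solving the linear system:
  x*      = (1.2979, 2.766)
  lambda* = (-4.9787)
  f(x*)   = 12.7128

x* = (1.2979, 2.766), lambda* = (-4.9787)


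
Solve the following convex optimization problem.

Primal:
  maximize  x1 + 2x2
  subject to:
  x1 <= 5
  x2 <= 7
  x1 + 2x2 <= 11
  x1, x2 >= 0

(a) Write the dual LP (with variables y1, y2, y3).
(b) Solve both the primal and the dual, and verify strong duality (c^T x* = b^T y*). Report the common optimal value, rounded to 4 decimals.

The standard primal-dual pair for 'max c^T x s.t. A x <= b, x >= 0' is:
  Dual:  min b^T y  s.t.  A^T y >= c,  y >= 0.

So the dual LP is:
  minimize  5y1 + 7y2 + 11y3
  subject to:
    y1 + y3 >= 1
    y2 + 2y3 >= 2
    y1, y2, y3 >= 0

Solving the primal: x* = (0, 5.5).
  primal value c^T x* = 11.
Solving the dual: y* = (0, 0, 1).
  dual value b^T y* = 11.
Strong duality: c^T x* = b^T y*. Confirmed.

11


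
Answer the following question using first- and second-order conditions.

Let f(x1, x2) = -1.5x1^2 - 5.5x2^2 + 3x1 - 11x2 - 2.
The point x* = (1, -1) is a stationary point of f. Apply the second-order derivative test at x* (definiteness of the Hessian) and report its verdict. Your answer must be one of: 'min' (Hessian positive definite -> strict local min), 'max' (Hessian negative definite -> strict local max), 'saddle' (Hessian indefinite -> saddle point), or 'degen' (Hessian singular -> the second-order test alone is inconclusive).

Compute the Hessian H = grad^2 f:
  H = [[-3, 0], [0, -11]]
Verify stationarity: grad f(x*) = H x* + g = (0, 0).
Eigenvalues of H: -11, -3.
Both eigenvalues < 0, so H is negative definite -> x* is a strict local max.

max


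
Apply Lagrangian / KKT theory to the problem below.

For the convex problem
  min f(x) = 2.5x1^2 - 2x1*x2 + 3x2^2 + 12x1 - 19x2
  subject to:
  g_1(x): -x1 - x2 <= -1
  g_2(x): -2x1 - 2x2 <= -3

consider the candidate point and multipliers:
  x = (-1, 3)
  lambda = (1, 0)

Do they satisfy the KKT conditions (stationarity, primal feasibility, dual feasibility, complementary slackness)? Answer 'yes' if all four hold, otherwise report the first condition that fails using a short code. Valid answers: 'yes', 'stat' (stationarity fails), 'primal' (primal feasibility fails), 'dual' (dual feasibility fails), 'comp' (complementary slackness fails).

Gradient of f: grad f(x) = Q x + c = (1, 1)
Constraint values g_i(x) = a_i^T x - b_i:
  g_1((-1, 3)) = -1
  g_2((-1, 3)) = -1
Stationarity residual: grad f(x) + sum_i lambda_i a_i = (0, 0)
  -> stationarity OK
Primal feasibility (all g_i <= 0): OK
Dual feasibility (all lambda_i >= 0): OK
Complementary slackness (lambda_i * g_i(x) = 0 for all i): FAILS

Verdict: the first failing condition is complementary_slackness -> comp.

comp


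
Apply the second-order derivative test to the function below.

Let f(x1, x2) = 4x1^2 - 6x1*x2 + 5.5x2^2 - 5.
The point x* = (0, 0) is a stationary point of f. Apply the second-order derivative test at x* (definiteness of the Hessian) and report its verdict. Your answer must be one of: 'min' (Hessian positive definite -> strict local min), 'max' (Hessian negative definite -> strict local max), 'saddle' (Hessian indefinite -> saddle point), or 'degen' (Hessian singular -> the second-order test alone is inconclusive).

Compute the Hessian H = grad^2 f:
  H = [[8, -6], [-6, 11]]
Verify stationarity: grad f(x*) = H x* + g = (0, 0).
Eigenvalues of H: 3.3153, 15.6847.
Both eigenvalues > 0, so H is positive definite -> x* is a strict local min.

min


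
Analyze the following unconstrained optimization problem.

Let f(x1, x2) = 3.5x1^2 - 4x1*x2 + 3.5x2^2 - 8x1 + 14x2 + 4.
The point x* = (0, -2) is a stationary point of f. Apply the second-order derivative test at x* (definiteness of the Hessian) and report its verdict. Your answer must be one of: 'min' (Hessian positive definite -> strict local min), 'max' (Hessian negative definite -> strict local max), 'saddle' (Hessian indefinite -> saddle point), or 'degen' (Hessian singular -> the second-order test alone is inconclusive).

Compute the Hessian H = grad^2 f:
  H = [[7, -4], [-4, 7]]
Verify stationarity: grad f(x*) = H x* + g = (0, 0).
Eigenvalues of H: 3, 11.
Both eigenvalues > 0, so H is positive definite -> x* is a strict local min.

min


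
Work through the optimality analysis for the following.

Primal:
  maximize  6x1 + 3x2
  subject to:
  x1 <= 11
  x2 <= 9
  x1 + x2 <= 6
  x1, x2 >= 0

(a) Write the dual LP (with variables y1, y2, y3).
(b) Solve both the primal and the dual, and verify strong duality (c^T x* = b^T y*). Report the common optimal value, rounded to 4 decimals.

The standard primal-dual pair for 'max c^T x s.t. A x <= b, x >= 0' is:
  Dual:  min b^T y  s.t.  A^T y >= c,  y >= 0.

So the dual LP is:
  minimize  11y1 + 9y2 + 6y3
  subject to:
    y1 + y3 >= 6
    y2 + y3 >= 3
    y1, y2, y3 >= 0

Solving the primal: x* = (6, 0).
  primal value c^T x* = 36.
Solving the dual: y* = (0, 0, 6).
  dual value b^T y* = 36.
Strong duality: c^T x* = b^T y*. Confirmed.

36


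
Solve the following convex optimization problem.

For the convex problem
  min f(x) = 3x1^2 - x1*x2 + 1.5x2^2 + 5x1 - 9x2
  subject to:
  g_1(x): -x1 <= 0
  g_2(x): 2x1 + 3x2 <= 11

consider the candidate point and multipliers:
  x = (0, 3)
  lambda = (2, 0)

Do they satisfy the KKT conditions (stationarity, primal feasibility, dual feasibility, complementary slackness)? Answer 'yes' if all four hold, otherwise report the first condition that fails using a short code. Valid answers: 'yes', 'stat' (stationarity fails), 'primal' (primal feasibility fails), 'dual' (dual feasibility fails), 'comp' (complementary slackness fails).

Gradient of f: grad f(x) = Q x + c = (2, 0)
Constraint values g_i(x) = a_i^T x - b_i:
  g_1((0, 3)) = 0
  g_2((0, 3)) = -2
Stationarity residual: grad f(x) + sum_i lambda_i a_i = (0, 0)
  -> stationarity OK
Primal feasibility (all g_i <= 0): OK
Dual feasibility (all lambda_i >= 0): OK
Complementary slackness (lambda_i * g_i(x) = 0 for all i): OK

Verdict: yes, KKT holds.

yes


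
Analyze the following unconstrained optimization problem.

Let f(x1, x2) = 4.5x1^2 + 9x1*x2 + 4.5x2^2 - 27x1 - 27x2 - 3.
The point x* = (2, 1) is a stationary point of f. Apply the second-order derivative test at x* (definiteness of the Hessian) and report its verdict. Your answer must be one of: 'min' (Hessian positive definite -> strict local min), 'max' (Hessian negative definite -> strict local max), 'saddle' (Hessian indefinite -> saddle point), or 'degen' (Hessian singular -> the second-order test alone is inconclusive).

Compute the Hessian H = grad^2 f:
  H = [[9, 9], [9, 9]]
Verify stationarity: grad f(x*) = H x* + g = (0, 0).
Eigenvalues of H: 0, 18.
H has a zero eigenvalue (singular; positive semidefinite but not definite), so H is neither positive definite, negative definite, nor indefinite. The second-order test alone is inconclusive -> degen.
(Indeed, f is constant along the null direction of H through x*, so x* is not a strict local extremum.)

degen


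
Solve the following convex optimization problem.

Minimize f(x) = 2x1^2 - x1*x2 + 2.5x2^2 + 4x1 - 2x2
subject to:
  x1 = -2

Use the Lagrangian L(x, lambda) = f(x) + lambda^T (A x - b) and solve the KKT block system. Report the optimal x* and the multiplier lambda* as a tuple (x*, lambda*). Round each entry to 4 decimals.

Form the Lagrangian:
  L(x, lambda) = (1/2) x^T Q x + c^T x + lambda^T (A x - b)
Stationarity (grad_x L = 0): Q x + c + A^T lambda = 0.
Primal feasibility: A x = b.

This gives the KKT block system:
  [ Q   A^T ] [ x     ]   [-c ]
  [ A    0  ] [ lambda ] = [ b ]

Solving the linear system:
  x*      = (-2, 0)
  lambda* = (4)
  f(x*)   = 0

x* = (-2, 0), lambda* = (4)


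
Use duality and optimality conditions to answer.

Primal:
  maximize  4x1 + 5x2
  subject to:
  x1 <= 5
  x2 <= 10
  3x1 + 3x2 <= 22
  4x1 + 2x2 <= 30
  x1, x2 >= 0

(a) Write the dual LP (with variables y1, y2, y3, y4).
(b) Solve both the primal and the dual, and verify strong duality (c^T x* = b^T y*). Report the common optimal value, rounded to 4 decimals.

The standard primal-dual pair for 'max c^T x s.t. A x <= b, x >= 0' is:
  Dual:  min b^T y  s.t.  A^T y >= c,  y >= 0.

So the dual LP is:
  minimize  5y1 + 10y2 + 22y3 + 30y4
  subject to:
    y1 + 3y3 + 4y4 >= 4
    y2 + 3y3 + 2y4 >= 5
    y1, y2, y3, y4 >= 0

Solving the primal: x* = (0, 7.3333).
  primal value c^T x* = 36.6667.
Solving the dual: y* = (0, 0, 1.6667, 0).
  dual value b^T y* = 36.6667.
Strong duality: c^T x* = b^T y*. Confirmed.

36.6667


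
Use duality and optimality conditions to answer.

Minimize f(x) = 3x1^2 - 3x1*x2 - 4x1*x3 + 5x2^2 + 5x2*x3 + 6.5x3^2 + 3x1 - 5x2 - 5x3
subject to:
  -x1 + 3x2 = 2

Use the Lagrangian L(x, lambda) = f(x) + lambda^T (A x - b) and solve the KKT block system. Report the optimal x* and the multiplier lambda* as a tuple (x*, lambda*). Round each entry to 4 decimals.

Form the Lagrangian:
  L(x, lambda) = (1/2) x^T Q x + c^T x + lambda^T (A x - b)
Stationarity (grad_x L = 0): Q x + c + A^T lambda = 0.
Primal feasibility: A x = b.

This gives the KKT block system:
  [ Q   A^T ] [ x     ]   [-c ]
  [ A    0  ] [ lambda ] = [ b ]

Solving the linear system:
  x*      = (-0.2678, 0.5774, 0.0801)
  lambda* = (-0.6594)
  f(x*)   = -1.3862

x* = (-0.2678, 0.5774, 0.0801), lambda* = (-0.6594)


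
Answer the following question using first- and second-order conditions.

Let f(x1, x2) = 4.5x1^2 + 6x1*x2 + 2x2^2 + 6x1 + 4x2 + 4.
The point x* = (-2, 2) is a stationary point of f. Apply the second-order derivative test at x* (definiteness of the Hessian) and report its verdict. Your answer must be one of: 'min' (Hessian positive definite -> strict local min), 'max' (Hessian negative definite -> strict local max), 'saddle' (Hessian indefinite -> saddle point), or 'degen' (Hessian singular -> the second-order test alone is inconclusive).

Compute the Hessian H = grad^2 f:
  H = [[9, 6], [6, 4]]
Verify stationarity: grad f(x*) = H x* + g = (0, 0).
Eigenvalues of H: 0, 13.
H has a zero eigenvalue (singular; positive semidefinite but not definite), so H is neither positive definite, negative definite, nor indefinite. The second-order test alone is inconclusive -> degen.
(Indeed, f is constant along the null direction of H through x*, so x* is not a strict local extremum.)

degen


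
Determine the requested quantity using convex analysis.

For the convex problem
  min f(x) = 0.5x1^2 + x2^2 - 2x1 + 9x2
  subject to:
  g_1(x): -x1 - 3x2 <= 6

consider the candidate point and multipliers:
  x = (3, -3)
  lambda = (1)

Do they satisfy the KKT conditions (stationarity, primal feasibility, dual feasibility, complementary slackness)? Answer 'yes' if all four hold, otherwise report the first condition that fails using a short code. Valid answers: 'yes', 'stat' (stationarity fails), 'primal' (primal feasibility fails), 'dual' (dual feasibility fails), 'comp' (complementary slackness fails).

Gradient of f: grad f(x) = Q x + c = (1, 3)
Constraint values g_i(x) = a_i^T x - b_i:
  g_1((3, -3)) = 0
Stationarity residual: grad f(x) + sum_i lambda_i a_i = (0, 0)
  -> stationarity OK
Primal feasibility (all g_i <= 0): OK
Dual feasibility (all lambda_i >= 0): OK
Complementary slackness (lambda_i * g_i(x) = 0 for all i): OK

Verdict: yes, KKT holds.

yes


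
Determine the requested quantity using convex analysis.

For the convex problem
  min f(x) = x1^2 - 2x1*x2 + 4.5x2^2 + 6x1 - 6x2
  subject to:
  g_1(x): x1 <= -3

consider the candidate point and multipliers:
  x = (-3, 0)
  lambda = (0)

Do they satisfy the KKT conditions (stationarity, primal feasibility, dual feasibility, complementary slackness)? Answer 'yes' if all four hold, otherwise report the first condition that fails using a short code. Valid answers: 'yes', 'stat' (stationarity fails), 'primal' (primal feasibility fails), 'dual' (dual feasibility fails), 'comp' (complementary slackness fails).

Gradient of f: grad f(x) = Q x + c = (0, 0)
Constraint values g_i(x) = a_i^T x - b_i:
  g_1((-3, 0)) = 0
Stationarity residual: grad f(x) + sum_i lambda_i a_i = (0, 0)
  -> stationarity OK
Primal feasibility (all g_i <= 0): OK
Dual feasibility (all lambda_i >= 0): OK
Complementary slackness (lambda_i * g_i(x) = 0 for all i): OK

Verdict: yes, KKT holds.

yes


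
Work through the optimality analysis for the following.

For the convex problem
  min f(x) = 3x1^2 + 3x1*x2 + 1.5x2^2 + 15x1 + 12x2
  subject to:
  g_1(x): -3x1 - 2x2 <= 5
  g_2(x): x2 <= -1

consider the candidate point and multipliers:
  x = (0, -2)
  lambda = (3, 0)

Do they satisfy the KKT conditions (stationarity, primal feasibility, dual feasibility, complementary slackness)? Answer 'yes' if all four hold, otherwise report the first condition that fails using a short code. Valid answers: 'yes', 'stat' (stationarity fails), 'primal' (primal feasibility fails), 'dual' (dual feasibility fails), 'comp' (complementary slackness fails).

Gradient of f: grad f(x) = Q x + c = (9, 6)
Constraint values g_i(x) = a_i^T x - b_i:
  g_1((0, -2)) = -1
  g_2((0, -2)) = -1
Stationarity residual: grad f(x) + sum_i lambda_i a_i = (0, 0)
  -> stationarity OK
Primal feasibility (all g_i <= 0): OK
Dual feasibility (all lambda_i >= 0): OK
Complementary slackness (lambda_i * g_i(x) = 0 for all i): FAILS

Verdict: the first failing condition is complementary_slackness -> comp.

comp


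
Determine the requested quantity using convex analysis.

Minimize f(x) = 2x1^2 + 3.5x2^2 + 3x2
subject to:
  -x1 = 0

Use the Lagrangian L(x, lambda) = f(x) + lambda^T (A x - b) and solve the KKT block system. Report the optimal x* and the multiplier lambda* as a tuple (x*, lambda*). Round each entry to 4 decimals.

Form the Lagrangian:
  L(x, lambda) = (1/2) x^T Q x + c^T x + lambda^T (A x - b)
Stationarity (grad_x L = 0): Q x + c + A^T lambda = 0.
Primal feasibility: A x = b.

This gives the KKT block system:
  [ Q   A^T ] [ x     ]   [-c ]
  [ A    0  ] [ lambda ] = [ b ]

Solving the linear system:
  x*      = (0, -0.4286)
  lambda* = (0)
  f(x*)   = -0.6429

x* = (0, -0.4286), lambda* = (0)


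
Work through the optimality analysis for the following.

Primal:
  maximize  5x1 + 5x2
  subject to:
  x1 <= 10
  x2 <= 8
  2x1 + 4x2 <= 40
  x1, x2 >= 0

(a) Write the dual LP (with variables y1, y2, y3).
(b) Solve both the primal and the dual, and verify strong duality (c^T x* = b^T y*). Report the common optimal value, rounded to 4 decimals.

The standard primal-dual pair for 'max c^T x s.t. A x <= b, x >= 0' is:
  Dual:  min b^T y  s.t.  A^T y >= c,  y >= 0.

So the dual LP is:
  minimize  10y1 + 8y2 + 40y3
  subject to:
    y1 + 2y3 >= 5
    y2 + 4y3 >= 5
    y1, y2, y3 >= 0

Solving the primal: x* = (10, 5).
  primal value c^T x* = 75.
Solving the dual: y* = (2.5, 0, 1.25).
  dual value b^T y* = 75.
Strong duality: c^T x* = b^T y*. Confirmed.

75


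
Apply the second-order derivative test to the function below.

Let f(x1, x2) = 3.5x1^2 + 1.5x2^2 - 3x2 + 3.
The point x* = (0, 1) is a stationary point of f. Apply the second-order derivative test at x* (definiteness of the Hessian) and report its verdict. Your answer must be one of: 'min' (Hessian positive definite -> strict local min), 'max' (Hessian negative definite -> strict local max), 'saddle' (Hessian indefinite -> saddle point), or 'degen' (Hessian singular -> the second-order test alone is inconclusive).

Compute the Hessian H = grad^2 f:
  H = [[7, 0], [0, 3]]
Verify stationarity: grad f(x*) = H x* + g = (0, 0).
Eigenvalues of H: 3, 7.
Both eigenvalues > 0, so H is positive definite -> x* is a strict local min.

min


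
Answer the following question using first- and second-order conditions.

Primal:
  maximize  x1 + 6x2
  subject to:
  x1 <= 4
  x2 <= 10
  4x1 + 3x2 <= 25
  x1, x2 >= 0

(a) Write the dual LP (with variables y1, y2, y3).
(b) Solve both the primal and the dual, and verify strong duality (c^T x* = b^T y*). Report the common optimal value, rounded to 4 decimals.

The standard primal-dual pair for 'max c^T x s.t. A x <= b, x >= 0' is:
  Dual:  min b^T y  s.t.  A^T y >= c,  y >= 0.

So the dual LP is:
  minimize  4y1 + 10y2 + 25y3
  subject to:
    y1 + 4y3 >= 1
    y2 + 3y3 >= 6
    y1, y2, y3 >= 0

Solving the primal: x* = (0, 8.3333).
  primal value c^T x* = 50.
Solving the dual: y* = (0, 0, 2).
  dual value b^T y* = 50.
Strong duality: c^T x* = b^T y*. Confirmed.

50


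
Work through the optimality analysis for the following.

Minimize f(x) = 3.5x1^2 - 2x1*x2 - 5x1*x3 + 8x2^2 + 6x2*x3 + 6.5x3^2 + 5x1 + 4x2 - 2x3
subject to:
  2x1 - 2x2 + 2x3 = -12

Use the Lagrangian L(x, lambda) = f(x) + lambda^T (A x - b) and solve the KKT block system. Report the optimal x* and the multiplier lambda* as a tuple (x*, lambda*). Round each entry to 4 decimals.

Form the Lagrangian:
  L(x, lambda) = (1/2) x^T Q x + c^T x + lambda^T (A x - b)
Stationarity (grad_x L = 0): Q x + c + A^T lambda = 0.
Primal feasibility: A x = b.

This gives the KKT block system:
  [ Q   A^T ] [ x     ]   [-c ]
  [ A    0  ] [ lambda ] = [ b ]

Solving the linear system:
  x*      = (-3.2545, 0.6679, -2.0776)
  lambda* = (4.3646)
  f(x*)   = 21.4648

x* = (-3.2545, 0.6679, -2.0776), lambda* = (4.3646)


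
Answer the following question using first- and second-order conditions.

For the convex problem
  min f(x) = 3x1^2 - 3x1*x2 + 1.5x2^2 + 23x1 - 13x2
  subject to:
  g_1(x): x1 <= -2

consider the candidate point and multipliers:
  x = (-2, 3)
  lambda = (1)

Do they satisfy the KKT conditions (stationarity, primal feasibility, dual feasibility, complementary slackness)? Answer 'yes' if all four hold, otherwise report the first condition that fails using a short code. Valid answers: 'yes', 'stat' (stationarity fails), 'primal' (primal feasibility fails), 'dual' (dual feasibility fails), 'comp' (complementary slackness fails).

Gradient of f: grad f(x) = Q x + c = (2, 2)
Constraint values g_i(x) = a_i^T x - b_i:
  g_1((-2, 3)) = 0
Stationarity residual: grad f(x) + sum_i lambda_i a_i = (3, 2)
  -> stationarity FAILS
Primal feasibility (all g_i <= 0): OK
Dual feasibility (all lambda_i >= 0): OK
Complementary slackness (lambda_i * g_i(x) = 0 for all i): OK

Verdict: the first failing condition is stationarity -> stat.

stat


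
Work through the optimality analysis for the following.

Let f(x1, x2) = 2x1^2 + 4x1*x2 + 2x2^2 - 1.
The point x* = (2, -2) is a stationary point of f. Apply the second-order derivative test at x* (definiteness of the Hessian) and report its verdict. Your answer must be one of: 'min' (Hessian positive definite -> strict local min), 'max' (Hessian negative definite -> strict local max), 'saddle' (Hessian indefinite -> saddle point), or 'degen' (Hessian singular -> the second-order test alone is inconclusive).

Compute the Hessian H = grad^2 f:
  H = [[4, 4], [4, 4]]
Verify stationarity: grad f(x*) = H x* + g = (0, 0).
Eigenvalues of H: 0, 8.
H has a zero eigenvalue (singular; positive semidefinite but not definite), so H is neither positive definite, negative definite, nor indefinite. The second-order test alone is inconclusive -> degen.
(Indeed, f is constant along the null direction of H through x*, so x* is not a strict local extremum.)

degen


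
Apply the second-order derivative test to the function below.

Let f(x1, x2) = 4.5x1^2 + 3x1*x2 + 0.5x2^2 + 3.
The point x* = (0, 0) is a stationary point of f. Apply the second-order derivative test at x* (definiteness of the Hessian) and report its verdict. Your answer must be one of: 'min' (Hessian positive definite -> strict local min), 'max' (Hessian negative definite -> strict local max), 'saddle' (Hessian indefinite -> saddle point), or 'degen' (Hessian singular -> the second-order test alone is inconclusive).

Compute the Hessian H = grad^2 f:
  H = [[9, 3], [3, 1]]
Verify stationarity: grad f(x*) = H x* + g = (0, 0).
Eigenvalues of H: 0, 10.
H has a zero eigenvalue (singular; positive semidefinite but not definite), so H is neither positive definite, negative definite, nor indefinite. The second-order test alone is inconclusive -> degen.
(Indeed, f is constant along the null direction of H through x*, so x* is not a strict local extremum.)

degen


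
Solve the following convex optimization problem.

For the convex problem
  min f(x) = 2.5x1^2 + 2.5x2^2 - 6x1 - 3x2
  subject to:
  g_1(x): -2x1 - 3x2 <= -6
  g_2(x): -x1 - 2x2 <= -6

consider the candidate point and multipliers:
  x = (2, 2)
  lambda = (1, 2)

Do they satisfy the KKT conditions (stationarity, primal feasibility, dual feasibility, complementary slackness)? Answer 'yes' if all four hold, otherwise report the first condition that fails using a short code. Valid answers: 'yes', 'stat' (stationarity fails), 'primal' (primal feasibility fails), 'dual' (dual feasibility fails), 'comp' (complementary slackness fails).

Gradient of f: grad f(x) = Q x + c = (4, 7)
Constraint values g_i(x) = a_i^T x - b_i:
  g_1((2, 2)) = -4
  g_2((2, 2)) = 0
Stationarity residual: grad f(x) + sum_i lambda_i a_i = (0, 0)
  -> stationarity OK
Primal feasibility (all g_i <= 0): OK
Dual feasibility (all lambda_i >= 0): OK
Complementary slackness (lambda_i * g_i(x) = 0 for all i): FAILS

Verdict: the first failing condition is complementary_slackness -> comp.

comp


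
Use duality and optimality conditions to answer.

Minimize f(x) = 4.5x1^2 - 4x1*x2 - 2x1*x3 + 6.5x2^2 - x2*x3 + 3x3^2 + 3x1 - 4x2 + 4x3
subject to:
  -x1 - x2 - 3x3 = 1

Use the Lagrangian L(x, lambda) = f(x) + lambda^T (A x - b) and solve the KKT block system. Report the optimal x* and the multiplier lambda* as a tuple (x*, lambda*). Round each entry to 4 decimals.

Form the Lagrangian:
  L(x, lambda) = (1/2) x^T Q x + c^T x + lambda^T (A x - b)
Stationarity (grad_x L = 0): Q x + c + A^T lambda = 0.
Primal feasibility: A x = b.

This gives the KKT block system:
  [ Q   A^T ] [ x     ]   [-c ]
  [ A    0  ] [ lambda ] = [ b ]

Solving the linear system:
  x*      = (-0.2161, 0.2672, -0.3504)
  lambda* = (0.6876)
  f(x*)   = -1.9029

x* = (-0.2161, 0.2672, -0.3504), lambda* = (0.6876)


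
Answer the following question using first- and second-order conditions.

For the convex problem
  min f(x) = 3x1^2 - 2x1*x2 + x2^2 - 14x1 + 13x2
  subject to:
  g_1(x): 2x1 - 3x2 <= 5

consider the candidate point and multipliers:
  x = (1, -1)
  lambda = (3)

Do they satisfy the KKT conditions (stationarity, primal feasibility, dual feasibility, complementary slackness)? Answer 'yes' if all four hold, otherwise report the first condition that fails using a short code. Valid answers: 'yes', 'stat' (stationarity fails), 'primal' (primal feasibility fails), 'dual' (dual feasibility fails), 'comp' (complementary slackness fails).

Gradient of f: grad f(x) = Q x + c = (-6, 9)
Constraint values g_i(x) = a_i^T x - b_i:
  g_1((1, -1)) = 0
Stationarity residual: grad f(x) + sum_i lambda_i a_i = (0, 0)
  -> stationarity OK
Primal feasibility (all g_i <= 0): OK
Dual feasibility (all lambda_i >= 0): OK
Complementary slackness (lambda_i * g_i(x) = 0 for all i): OK

Verdict: yes, KKT holds.

yes


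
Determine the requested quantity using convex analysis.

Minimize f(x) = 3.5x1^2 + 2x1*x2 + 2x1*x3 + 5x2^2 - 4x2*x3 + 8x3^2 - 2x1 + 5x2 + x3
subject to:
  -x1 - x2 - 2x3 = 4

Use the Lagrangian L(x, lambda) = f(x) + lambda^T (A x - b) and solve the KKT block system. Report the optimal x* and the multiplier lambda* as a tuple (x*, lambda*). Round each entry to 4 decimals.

Form the Lagrangian:
  L(x, lambda) = (1/2) x^T Q x + c^T x + lambda^T (A x - b)
Stationarity (grad_x L = 0): Q x + c + A^T lambda = 0.
Primal feasibility: A x = b.

This gives the KKT block system:
  [ Q   A^T ] [ x     ]   [-c ]
  [ A    0  ] [ lambda ] = [ b ]

Solving the linear system:
  x*      = (0.2522, -1.6814, -1.2854)
  lambda* = (-6.1681)
  f(x*)   = 7.2378

x* = (0.2522, -1.6814, -1.2854), lambda* = (-6.1681)


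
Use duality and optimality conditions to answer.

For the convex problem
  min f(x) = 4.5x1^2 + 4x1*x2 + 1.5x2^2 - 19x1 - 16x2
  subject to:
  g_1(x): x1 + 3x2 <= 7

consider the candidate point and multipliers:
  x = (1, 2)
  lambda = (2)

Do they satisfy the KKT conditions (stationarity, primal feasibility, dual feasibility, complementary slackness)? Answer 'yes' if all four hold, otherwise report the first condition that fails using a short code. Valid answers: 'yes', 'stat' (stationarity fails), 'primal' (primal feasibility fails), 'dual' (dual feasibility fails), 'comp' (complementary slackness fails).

Gradient of f: grad f(x) = Q x + c = (-2, -6)
Constraint values g_i(x) = a_i^T x - b_i:
  g_1((1, 2)) = 0
Stationarity residual: grad f(x) + sum_i lambda_i a_i = (0, 0)
  -> stationarity OK
Primal feasibility (all g_i <= 0): OK
Dual feasibility (all lambda_i >= 0): OK
Complementary slackness (lambda_i * g_i(x) = 0 for all i): OK

Verdict: yes, KKT holds.

yes


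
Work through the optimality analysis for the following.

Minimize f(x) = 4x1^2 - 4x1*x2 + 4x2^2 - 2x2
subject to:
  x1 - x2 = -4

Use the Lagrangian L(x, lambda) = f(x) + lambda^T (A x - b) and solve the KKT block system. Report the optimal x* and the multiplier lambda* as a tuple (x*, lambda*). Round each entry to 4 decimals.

Form the Lagrangian:
  L(x, lambda) = (1/2) x^T Q x + c^T x + lambda^T (A x - b)
Stationarity (grad_x L = 0): Q x + c + A^T lambda = 0.
Primal feasibility: A x = b.

This gives the KKT block system:
  [ Q   A^T ] [ x     ]   [-c ]
  [ A    0  ] [ lambda ] = [ b ]

Solving the linear system:
  x*      = (-1.75, 2.25)
  lambda* = (23)
  f(x*)   = 43.75

x* = (-1.75, 2.25), lambda* = (23)


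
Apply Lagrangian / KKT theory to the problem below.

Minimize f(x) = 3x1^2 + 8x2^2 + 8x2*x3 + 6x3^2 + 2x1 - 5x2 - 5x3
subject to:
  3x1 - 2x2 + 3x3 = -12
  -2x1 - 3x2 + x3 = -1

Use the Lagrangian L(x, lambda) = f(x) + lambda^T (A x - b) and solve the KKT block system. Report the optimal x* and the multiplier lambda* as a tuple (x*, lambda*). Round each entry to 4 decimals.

Form the Lagrangian:
  L(x, lambda) = (1/2) x^T Q x + c^T x + lambda^T (A x - b)
Stationarity (grad_x L = 0): Q x + c + A^T lambda = 0.
Primal feasibility: A x = b.

This gives the KKT block system:
  [ Q   A^T ] [ x     ]   [-c ]
  [ A    0  ] [ lambda ] = [ b ]

Solving the linear system:
  x*      = (-1.9767, 1.2557, -1.1862)
  lambda* = (3.1373, -0.224)
  f(x*)   = 16.5614

x* = (-1.9767, 1.2557, -1.1862), lambda* = (3.1373, -0.224)


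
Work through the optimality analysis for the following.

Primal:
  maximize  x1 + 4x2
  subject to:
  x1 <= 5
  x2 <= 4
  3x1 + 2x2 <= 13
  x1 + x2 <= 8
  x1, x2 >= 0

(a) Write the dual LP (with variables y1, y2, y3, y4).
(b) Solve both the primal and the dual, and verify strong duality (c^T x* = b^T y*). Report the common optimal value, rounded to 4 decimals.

The standard primal-dual pair for 'max c^T x s.t. A x <= b, x >= 0' is:
  Dual:  min b^T y  s.t.  A^T y >= c,  y >= 0.

So the dual LP is:
  minimize  5y1 + 4y2 + 13y3 + 8y4
  subject to:
    y1 + 3y3 + y4 >= 1
    y2 + 2y3 + y4 >= 4
    y1, y2, y3, y4 >= 0

Solving the primal: x* = (1.6667, 4).
  primal value c^T x* = 17.6667.
Solving the dual: y* = (0, 3.3333, 0.3333, 0).
  dual value b^T y* = 17.6667.
Strong duality: c^T x* = b^T y*. Confirmed.

17.6667


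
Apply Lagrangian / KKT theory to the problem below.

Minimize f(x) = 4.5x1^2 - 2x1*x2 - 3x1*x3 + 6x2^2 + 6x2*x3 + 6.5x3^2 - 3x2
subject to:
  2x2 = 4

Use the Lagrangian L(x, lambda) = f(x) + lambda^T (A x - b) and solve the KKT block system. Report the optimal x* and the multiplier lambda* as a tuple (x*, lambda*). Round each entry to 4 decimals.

Form the Lagrangian:
  L(x, lambda) = (1/2) x^T Q x + c^T x + lambda^T (A x - b)
Stationarity (grad_x L = 0): Q x + c + A^T lambda = 0.
Primal feasibility: A x = b.

This gives the KKT block system:
  [ Q   A^T ] [ x     ]   [-c ]
  [ A    0  ] [ lambda ] = [ b ]

Solving the linear system:
  x*      = (0.1481, 2, -0.8889)
  lambda* = (-7.6852)
  f(x*)   = 12.3704

x* = (0.1481, 2, -0.8889), lambda* = (-7.6852)


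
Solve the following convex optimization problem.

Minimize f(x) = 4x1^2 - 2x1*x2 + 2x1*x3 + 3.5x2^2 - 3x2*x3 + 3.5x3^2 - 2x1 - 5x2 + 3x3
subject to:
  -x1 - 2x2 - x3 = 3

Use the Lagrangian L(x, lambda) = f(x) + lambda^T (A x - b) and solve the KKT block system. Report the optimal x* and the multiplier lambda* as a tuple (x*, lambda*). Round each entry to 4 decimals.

Form the Lagrangian:
  L(x, lambda) = (1/2) x^T Q x + c^T x + lambda^T (A x - b)
Stationarity (grad_x L = 0): Q x + c + A^T lambda = 0.
Primal feasibility: A x = b.

This gives the KKT block system:
  [ Q   A^T ] [ x     ]   [-c ]
  [ A    0  ] [ lambda ] = [ b ]

Solving the linear system:
  x*      = (-0.0758, -0.8333, -1.2576)
  lambda* = (-3.4545)
  f(x*)   = 5.4545

x* = (-0.0758, -0.8333, -1.2576), lambda* = (-3.4545)


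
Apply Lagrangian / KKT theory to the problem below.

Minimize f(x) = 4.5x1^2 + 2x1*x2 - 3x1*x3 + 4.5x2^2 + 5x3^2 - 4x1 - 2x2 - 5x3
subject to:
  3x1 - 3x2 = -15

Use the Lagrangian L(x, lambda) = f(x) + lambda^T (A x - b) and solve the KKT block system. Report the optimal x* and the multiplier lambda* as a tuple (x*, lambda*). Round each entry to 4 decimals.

Form the Lagrangian:
  L(x, lambda) = (1/2) x^T Q x + c^T x + lambda^T (A x - b)
Stationarity (grad_x L = 0): Q x + c + A^T lambda = 0.
Primal feasibility: A x = b.

This gives the KKT block system:
  [ Q   A^T ] [ x     ]   [-c ]
  [ A    0  ] [ lambda ] = [ b ]

Solving the linear system:
  x*      = (-2.2512, 2.7488, -0.1754)
  lambda* = (6.079)
  f(x*)   = 47.7844

x* = (-2.2512, 2.7488, -0.1754), lambda* = (6.079)


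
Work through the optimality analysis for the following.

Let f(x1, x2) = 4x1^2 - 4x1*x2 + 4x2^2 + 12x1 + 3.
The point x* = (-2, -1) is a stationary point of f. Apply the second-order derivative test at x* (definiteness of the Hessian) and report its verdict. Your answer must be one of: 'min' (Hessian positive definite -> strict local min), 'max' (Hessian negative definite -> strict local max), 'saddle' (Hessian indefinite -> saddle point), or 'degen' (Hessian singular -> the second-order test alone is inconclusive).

Compute the Hessian H = grad^2 f:
  H = [[8, -4], [-4, 8]]
Verify stationarity: grad f(x*) = H x* + g = (0, 0).
Eigenvalues of H: 4, 12.
Both eigenvalues > 0, so H is positive definite -> x* is a strict local min.

min


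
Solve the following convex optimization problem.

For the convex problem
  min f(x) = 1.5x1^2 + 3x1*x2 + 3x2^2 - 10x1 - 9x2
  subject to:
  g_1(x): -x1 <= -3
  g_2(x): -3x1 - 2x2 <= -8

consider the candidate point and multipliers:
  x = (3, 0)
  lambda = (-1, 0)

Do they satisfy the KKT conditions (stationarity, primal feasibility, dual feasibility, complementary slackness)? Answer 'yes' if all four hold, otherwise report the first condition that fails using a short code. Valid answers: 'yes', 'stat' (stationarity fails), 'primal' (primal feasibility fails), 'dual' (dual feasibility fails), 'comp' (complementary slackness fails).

Gradient of f: grad f(x) = Q x + c = (-1, 0)
Constraint values g_i(x) = a_i^T x - b_i:
  g_1((3, 0)) = 0
  g_2((3, 0)) = -1
Stationarity residual: grad f(x) + sum_i lambda_i a_i = (0, 0)
  -> stationarity OK
Primal feasibility (all g_i <= 0): OK
Dual feasibility (all lambda_i >= 0): FAILS
Complementary slackness (lambda_i * g_i(x) = 0 for all i): OK

Verdict: the first failing condition is dual_feasibility -> dual.

dual


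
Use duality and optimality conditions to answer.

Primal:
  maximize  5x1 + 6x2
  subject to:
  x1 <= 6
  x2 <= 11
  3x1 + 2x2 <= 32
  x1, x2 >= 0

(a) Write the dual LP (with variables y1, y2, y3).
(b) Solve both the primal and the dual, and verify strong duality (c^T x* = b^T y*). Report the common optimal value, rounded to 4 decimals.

The standard primal-dual pair for 'max c^T x s.t. A x <= b, x >= 0' is:
  Dual:  min b^T y  s.t.  A^T y >= c,  y >= 0.

So the dual LP is:
  minimize  6y1 + 11y2 + 32y3
  subject to:
    y1 + 3y3 >= 5
    y2 + 2y3 >= 6
    y1, y2, y3 >= 0

Solving the primal: x* = (3.3333, 11).
  primal value c^T x* = 82.6667.
Solving the dual: y* = (0, 2.6667, 1.6667).
  dual value b^T y* = 82.6667.
Strong duality: c^T x* = b^T y*. Confirmed.

82.6667
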